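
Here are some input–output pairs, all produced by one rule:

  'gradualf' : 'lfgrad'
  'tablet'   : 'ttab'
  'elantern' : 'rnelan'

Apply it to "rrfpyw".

wrrf

In each case the input is transformed by: swap the front and back halves of the string, then delete the first 2 characters.
Doing the same to "rrfpyw": "wrrf".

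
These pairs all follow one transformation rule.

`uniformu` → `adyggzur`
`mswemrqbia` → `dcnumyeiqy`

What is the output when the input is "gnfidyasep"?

Looking at the pairs, the operation is to shift every letter 12 places forward in the alphabet (wrapping around), then swap the front and back halves of the string.
Starting from "gnfidyasep": after the first operation, "szrupkmeqb"; after the second, "kmeqbszrup".

kmeqbszrup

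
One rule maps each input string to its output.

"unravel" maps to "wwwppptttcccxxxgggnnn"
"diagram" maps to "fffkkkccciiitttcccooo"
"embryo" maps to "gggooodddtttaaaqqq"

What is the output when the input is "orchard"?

In each case the input is transformed by: shift every letter 2 places forward in the alphabet (wrapping around), then repeat every character 3 times.
"orchard" → "qqqttteeejjjccctttfff".

qqqttteeejjjccctttfff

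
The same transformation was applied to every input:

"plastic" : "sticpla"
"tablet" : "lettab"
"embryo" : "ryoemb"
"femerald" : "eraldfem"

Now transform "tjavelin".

Rule — move the first 3 characters to the end (rotate left by 3).
On "tjavelin" that produces "velintja".

velintja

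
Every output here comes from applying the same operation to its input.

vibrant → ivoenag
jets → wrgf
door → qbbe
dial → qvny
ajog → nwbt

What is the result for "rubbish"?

Looking at the pairs, the operation is to shift every letter 13 places forward in the alphabet (wrapping around) — i.e. ROT13.
Doing the same to "rubbish": "ehoovfu".

ehoovfu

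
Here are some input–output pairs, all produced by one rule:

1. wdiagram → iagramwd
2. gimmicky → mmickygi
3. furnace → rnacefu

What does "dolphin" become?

lphindo

The transformation: move the first 2 characters to the end (rotate left by 2).
So "dolphin" becomes "lphindo".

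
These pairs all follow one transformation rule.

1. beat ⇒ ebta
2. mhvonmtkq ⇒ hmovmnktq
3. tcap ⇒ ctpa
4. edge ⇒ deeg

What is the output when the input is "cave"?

acev

Rule — swap each adjacent pair of characters (1↔2, 3↔4, ...).
Doing the same to "cave": "acev".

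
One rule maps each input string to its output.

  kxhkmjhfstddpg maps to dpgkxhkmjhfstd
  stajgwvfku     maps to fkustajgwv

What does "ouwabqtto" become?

ttoouwabq

The transformation: move the last 3 characters to the front (rotate right by 3).
For "ouwabqtto" the result is "ttoouwabq".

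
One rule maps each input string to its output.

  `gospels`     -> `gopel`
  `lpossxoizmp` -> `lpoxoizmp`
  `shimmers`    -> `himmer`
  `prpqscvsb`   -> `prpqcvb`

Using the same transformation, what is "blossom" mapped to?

Looking at the pairs, the operation is to remove every "s".
Applying that to "blossom" gives "bloom".

bloom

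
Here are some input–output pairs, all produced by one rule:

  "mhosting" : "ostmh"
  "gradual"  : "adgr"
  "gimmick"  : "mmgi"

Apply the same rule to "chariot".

The transformation: delete the last 3 characters, then move the first 2 characters to the end (rotate left by 2).
Working it through for "chariot": intermediate "char", final "arch".

arch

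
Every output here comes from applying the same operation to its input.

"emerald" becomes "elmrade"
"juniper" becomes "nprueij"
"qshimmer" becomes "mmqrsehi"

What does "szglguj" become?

What's happening: sort the characters into alphabetical order, then move the first 3 characters to the end (rotate left by 3).
Applying both steps to "szglguj": "ggjlsuz", then "lsuzggj".
(Check on "qshimmer": → "ehimmqrs" → "mmqrsehi" ✓)

lsuzggj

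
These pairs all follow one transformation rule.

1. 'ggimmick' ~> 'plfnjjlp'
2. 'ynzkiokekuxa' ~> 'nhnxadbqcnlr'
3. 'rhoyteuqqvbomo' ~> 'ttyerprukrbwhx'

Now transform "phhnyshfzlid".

The pattern: shift every letter 3 places forward in the alphabet (wrapping around), then swap the front and back halves of the string.
Applying both steps to "phhnyshfzlid": "skkqbvkicolg", then "kicolgskkqbv".

kicolgskkqbv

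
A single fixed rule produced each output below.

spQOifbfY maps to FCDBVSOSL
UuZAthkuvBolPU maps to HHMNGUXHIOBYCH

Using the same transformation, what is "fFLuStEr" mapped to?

SSYHFGRE

Looking at the pairs, the operation is to shift every letter 13 places forward in the alphabet (wrapping around) — i.e. ROT13, then convert every letter to uppercase.
Applying both steps to "fFLuStEr": "sSYhFgRe", then "SSYHFGRE".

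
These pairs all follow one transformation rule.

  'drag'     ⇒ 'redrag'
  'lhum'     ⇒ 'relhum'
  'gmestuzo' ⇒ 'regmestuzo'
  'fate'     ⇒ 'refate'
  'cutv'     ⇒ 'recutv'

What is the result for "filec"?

In each case the input is transformed by: prepend "re".
Applying that to "filec" gives "refilec".

refilec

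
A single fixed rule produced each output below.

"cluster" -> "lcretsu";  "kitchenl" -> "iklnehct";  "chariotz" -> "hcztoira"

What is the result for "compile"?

ocelipm

The rule is to move the first 2 characters to the end (rotate left by 2), then reverse the string.
Starting from "compile": after the first operation, "mpileco"; after the second, "ocelipm".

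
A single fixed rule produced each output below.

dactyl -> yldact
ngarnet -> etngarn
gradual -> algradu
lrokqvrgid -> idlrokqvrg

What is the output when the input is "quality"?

tyquali

What's happening: move the last 2 characters to the front (rotate right by 2).
For "quality" the result is "tyquali".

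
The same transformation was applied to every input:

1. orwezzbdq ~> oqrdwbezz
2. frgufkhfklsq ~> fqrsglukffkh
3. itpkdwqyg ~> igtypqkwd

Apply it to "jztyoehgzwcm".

What's happening: take characters alternately from the front and the back (1st, last, 2nd, 2nd-last, ...).
Applying that to "jztyoehgzwcm" gives "jmzctwyzogeh".

jmzctwyzogeh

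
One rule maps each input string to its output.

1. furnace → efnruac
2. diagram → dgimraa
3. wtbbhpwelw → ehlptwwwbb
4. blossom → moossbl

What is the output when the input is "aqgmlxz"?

lmqxzag

In each case the input is transformed by: sort the characters into alphabetical order, then move the first 2 characters to the end (rotate left by 2).
On "aqgmlxz": the first step gives "aglmqxz", and the second then gives "lmqxzag".
(Check on "blossom": → "blmooss" → "moossbl" ✓)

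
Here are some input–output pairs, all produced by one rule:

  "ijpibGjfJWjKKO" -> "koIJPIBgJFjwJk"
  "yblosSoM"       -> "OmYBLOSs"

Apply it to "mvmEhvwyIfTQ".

tqMVMeHVWYiF

The rule is to flip the case of every letter, then move the last 2 characters to the front (rotate right by 2).
Working it through for "mvmEhvwyIfTQ": intermediate "MVMeHVWYiFtq", final "tqMVMeHVWYiF".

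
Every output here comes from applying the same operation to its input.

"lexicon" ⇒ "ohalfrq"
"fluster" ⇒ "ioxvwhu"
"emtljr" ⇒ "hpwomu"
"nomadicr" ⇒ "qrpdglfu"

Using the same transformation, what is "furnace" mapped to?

ixuqdfh

What's happening: shift every letter 3 places forward in the alphabet (wrapping around).
"furnace" → "ixuqdfh".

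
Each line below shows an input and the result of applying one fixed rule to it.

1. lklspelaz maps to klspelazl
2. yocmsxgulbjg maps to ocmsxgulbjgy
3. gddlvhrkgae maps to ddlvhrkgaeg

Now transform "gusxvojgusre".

The rule is to move the first character to the end.
So "gusxvojgusre" becomes "usxvojgusreg".

usxvojgusreg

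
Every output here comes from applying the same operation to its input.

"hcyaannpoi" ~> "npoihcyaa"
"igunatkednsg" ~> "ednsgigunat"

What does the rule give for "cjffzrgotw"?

What's happening: swap the front and back halves of the string, then delete the first character.
Applying both steps to "cjffzrgotw": "rgotwcjffz", then "gotwcjffz".
(Check on "hcyaannpoi": → "nnpoihcyaa" → "npoihcyaa" ✓)

gotwcjffz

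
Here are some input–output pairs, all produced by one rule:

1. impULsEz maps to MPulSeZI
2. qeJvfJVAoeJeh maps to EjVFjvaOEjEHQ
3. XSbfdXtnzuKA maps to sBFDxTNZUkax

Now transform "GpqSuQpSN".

PQsUqPsng

In each case the input is transformed by: move the first character to the end, then flip the case of every letter.
"GpqSuQpSN" → "pqSuQpSNG" → "PQsUqPsng".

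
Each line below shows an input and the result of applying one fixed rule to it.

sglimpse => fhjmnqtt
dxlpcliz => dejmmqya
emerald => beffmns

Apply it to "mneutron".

The rule is to sort the characters into alphabetical order, then shift every letter 1 place forward in the alphabet (wrapping around).
On "mneutron" that produces "fnoopsuv".

fnoopsuv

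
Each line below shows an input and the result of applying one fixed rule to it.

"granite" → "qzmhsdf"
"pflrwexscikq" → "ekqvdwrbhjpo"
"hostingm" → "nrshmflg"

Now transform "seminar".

dlhmzqr

Rule — shift every letter 1 place backward in the alphabet (wrapping around), then move the first character to the end.
"seminar" → "rdlhmzq" → "dlhmzqr".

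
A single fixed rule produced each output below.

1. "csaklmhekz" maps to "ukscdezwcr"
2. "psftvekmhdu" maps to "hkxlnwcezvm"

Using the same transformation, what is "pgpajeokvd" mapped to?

In each case the input is transformed by: shift every letter 8 places backward in the alphabet (wrapping around).
Applying that to "pgpajeokvd" gives "hyhsbwgcnv".

hyhsbwgcnv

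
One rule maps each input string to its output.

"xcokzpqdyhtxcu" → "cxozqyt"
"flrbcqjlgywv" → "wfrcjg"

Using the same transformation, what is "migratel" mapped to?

The transformation: move the last 2 characters to the front (rotate right by 2), then keep every other character starting from the first (positions 1st, 3rd, 5th, ...).
Starting from "migratel": after the first operation, "elmigrat"; after the second, "emga".

emga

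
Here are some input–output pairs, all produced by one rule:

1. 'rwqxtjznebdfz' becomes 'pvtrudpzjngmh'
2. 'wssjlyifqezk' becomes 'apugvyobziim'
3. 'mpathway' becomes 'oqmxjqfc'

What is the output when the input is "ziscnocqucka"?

qaskgsedsiyp

Rule — shift every letter 10 places backward in the alphabet (wrapping around), then reverse the string.
Starting from "ziscnocqucka": after the first operation, "pyisdesgksaq"; after the second, "qaskgsedsiyp".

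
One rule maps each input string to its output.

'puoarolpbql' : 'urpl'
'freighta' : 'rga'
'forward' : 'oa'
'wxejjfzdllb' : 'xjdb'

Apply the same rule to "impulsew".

mlw

The transformation: keep one character in every 3, starting at position 2 (positions 2nd, 5th, 8th, ...).
Applying that to "impulsew" gives "mlw".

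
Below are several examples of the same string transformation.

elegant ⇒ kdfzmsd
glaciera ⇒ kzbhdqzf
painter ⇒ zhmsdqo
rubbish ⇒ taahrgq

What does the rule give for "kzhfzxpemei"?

In each case the input is transformed by: shift every letter 1 place backward in the alphabet (wrapping around), then move the first character to the end.
"kzhfzxpemei" → "ygeywodldhj".

ygeywodldhj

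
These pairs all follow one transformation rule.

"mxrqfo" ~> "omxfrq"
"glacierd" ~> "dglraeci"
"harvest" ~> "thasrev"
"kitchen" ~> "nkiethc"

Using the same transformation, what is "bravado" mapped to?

What's happening: swap the first and last characters, then take characters alternately from the front and the back (1st, last, 2nd, 2nd-last, ...).
For "bravado", step one produces "oravadb"; step two turns that into "obrdaav".

obrdaav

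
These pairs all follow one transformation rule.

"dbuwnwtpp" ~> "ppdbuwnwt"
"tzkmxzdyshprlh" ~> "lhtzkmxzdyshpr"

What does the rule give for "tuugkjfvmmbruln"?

lntuugkjfvmmbru

The rule is to move the last 2 characters to the front (rotate right by 2).
"tuugkjfvmmbruln" → "lntuugkjfvmmbru".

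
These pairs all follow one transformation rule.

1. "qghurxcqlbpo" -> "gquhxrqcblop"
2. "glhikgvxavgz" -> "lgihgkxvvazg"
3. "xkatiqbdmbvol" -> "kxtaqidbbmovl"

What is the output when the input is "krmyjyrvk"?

Looking at the pairs, the operation is to swap each adjacent pair of characters (1↔2, 3↔4, ...).
On "krmyjyrvk" that produces "rkymyjvrk".

rkymyjvrk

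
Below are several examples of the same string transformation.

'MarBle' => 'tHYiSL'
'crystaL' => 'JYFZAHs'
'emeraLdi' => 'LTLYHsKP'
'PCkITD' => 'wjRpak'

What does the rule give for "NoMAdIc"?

The transformation: shift every letter 7 places forward in the alphabet (wrapping around), then flip the case of every letter.
On "NoMAdIc": the first step gives "UvTHkPj", and the second then gives "uVthKpJ".

uVthKpJ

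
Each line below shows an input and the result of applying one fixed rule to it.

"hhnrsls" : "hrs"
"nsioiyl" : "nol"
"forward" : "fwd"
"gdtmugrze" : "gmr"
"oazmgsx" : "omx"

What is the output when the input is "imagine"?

Looking at the pairs, the operation is to keep one character in every 3, starting at position 1 (positions 1st, 4th, 7th, ...).
On "imagine" that produces "ige".

ige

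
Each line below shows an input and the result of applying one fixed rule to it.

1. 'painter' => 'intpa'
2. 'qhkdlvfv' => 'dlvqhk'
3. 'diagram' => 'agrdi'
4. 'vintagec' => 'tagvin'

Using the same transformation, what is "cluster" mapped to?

ustcl

The transformation: delete the last 2 characters, then move the last 3 characters to the front (rotate right by 3).
Starting from "cluster": after the first operation, "clust"; after the second, "ustcl".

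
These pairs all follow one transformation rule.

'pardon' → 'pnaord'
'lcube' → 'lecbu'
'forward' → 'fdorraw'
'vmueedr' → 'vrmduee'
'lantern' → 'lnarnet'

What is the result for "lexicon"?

What's happening: take characters alternately from the front and the back (1st, last, 2nd, 2nd-last, ...).
So "lexicon" becomes "lneoxci".

lneoxci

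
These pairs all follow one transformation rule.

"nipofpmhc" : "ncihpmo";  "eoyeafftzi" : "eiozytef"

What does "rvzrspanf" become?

rfvnzar

The transformation: take characters alternately from the front and the back (1st, last, 2nd, 2nd-last, ...), then delete the last 2 characters.
Working it through for "rvzrspanf": intermediate "rfvnzarps", final "rfvnzar".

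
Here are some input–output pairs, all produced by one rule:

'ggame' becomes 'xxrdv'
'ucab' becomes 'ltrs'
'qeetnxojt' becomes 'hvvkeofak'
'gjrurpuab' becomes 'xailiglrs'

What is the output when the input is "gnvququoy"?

The rule is to shift every letter 9 places backward in the alphabet (wrapping around).
So "gnvququoy" becomes "xemhlhlfp".

xemhlhlfp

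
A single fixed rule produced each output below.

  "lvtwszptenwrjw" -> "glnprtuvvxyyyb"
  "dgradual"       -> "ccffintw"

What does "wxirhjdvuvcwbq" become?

defjklstwxxyyz

The transformation: sort the characters into alphabetical order, then shift every letter 2 places forward in the alphabet (wrapping around).
For "wxirhjdvuvcwbq", step one produces "bcdhijqruvvwwx"; step two turns that into "defjklstwxxyyz".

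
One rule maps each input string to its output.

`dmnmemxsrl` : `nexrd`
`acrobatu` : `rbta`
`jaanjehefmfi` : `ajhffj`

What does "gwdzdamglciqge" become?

ddmligg

In each case the input is transformed by: move the first character to the end, then keep every other character starting from the second (positions 2nd, 4th, 6th, ...).
Applying both steps to "gwdzdamglciqge": "wdzdamglciqgeg", then "ddmligg".
(Check on "jaanjehefmfi": → "aanjehefmfij" → "ajhffj" ✓)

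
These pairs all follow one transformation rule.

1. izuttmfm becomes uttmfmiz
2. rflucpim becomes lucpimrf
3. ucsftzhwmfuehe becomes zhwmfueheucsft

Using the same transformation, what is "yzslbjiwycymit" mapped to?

The pattern: swap the front and back halves of the string, then move the last 2 characters to the front (rotate right by 2).
Doing the same to "yzslbjiwycymit": "jiwycymityzslb".

jiwycymityzslb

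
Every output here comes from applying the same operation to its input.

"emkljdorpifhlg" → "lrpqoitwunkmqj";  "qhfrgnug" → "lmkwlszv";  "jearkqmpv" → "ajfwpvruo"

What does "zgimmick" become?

plnrrnhe

The pattern: swap the first and last characters, then shift every letter 5 places forward in the alphabet (wrapping around).
On "zgimmick": the first step gives "kgimmicz", and the second then gives "plnrrnhe".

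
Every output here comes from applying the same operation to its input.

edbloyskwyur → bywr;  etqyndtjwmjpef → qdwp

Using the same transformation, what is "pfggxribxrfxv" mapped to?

grxx

The rule is to keep one character in every 3, starting at position 3 (positions 3rd, 6th, 9th, ...).
On "pfggxribxrfxv" that produces "grxx".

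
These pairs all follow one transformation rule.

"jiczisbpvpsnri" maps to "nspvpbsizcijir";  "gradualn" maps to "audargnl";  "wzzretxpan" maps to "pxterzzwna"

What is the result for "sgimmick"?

Each output is the input with this applied: reverse the string, then move the first 2 characters to the end (rotate left by 2).
For "sgimmick" the result is "immigskc".
(Check on "jiczisbpvpsnri": → "irnspvpbsizcij" → "nspvpbsizcijir" ✓)

immigskc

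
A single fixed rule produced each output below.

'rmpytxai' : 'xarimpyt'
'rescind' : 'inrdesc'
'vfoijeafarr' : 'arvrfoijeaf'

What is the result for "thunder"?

detrhun

Looking at the pairs, the operation is to swap the first and last characters, then move the last 3 characters to the front (rotate right by 3).
Starting from "thunder": after the first operation, "rhundet"; after the second, "detrhun".
(Check on "vfoijeafarr": → "rfoijeafarv" → "arvrfoijeaf" ✓)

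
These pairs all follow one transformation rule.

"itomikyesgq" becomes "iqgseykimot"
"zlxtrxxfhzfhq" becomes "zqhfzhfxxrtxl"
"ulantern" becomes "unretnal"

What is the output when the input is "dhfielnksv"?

Each output is the input with this applied: reverse the string, then move the last character to the front.
On "dhfielnksv": the first step gives "vsknleifhd", and the second then gives "dvsknleifh".

dvsknleifh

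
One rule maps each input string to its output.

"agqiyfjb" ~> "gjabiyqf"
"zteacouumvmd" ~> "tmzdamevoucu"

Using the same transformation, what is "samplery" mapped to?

Rule — swap each adjacent pair of characters (1↔2, 3↔4, ...), then take characters alternately from the front and the back (1st, last, 2nd, 2nd-last, ...).
On "samplery": the first step gives "aspmelyr", and the second then gives "arsyplme".

arsyplme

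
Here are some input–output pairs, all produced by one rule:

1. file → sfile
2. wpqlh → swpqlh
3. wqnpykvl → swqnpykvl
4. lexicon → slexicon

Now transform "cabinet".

Each output is the input with this applied: prepend "s".
For "cabinet" the result is "scabinet".

scabinet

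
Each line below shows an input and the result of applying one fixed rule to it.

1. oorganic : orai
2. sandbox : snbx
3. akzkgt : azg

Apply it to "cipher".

cpe

The rule is to keep every other character starting from the first (positions 1st, 3rd, 5th, ...).
On "cipher" that produces "cpe".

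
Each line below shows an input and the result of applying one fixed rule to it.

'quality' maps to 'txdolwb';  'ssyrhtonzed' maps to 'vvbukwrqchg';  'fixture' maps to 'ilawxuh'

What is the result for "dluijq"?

The rule is to shift every letter 3 places forward in the alphabet (wrapping around).
On "dluijq" that produces "goxlmt".

goxlmt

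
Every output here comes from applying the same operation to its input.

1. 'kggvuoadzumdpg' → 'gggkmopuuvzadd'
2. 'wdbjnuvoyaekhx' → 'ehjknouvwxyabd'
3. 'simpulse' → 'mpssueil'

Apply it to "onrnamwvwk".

nnorvwwakm

The pattern: sort the characters into alphabetical order, then move the first 3 characters to the end (rotate left by 3).
On "onrnamwvwk" that produces "nnorvwwakm".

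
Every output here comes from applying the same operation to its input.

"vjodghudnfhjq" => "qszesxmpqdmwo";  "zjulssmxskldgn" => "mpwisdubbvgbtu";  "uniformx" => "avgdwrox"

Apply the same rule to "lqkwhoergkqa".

What's happening: move the last 3 characters to the front (rotate right by 3), then shift every letter 9 places forward in the alphabet (wrapping around).
Starting from "lqkwhoergkqa": after the first operation, "kqalqkwhoerg"; after the second, "tzjuztfqxnap".

tzjuztfqxnap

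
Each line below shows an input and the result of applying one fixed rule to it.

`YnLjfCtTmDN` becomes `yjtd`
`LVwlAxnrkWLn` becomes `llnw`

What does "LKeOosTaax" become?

lotx

What's happening: keep one character in every 3, starting at position 1 (positions 1st, 4th, 7th, ...), then convert every letter to lowercase.
Working it through for "LKeOosTaax": intermediate "LOTx", final "lotx".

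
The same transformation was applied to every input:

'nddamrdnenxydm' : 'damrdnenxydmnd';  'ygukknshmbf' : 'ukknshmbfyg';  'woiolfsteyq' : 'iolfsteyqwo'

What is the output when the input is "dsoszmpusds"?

The rule is to move the first 2 characters to the end (rotate left by 2).
For "dsoszmpusds" the result is "oszmpusdsds".

oszmpusdsds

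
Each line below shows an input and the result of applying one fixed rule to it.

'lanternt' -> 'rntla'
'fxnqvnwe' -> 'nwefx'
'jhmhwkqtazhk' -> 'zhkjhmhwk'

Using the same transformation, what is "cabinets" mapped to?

etsca

The pattern: move the last 3 characters to the front (rotate right by 3), then delete the last 3 characters.
For "cabinets", step one produces "etscabin"; step two turns that into "etsca".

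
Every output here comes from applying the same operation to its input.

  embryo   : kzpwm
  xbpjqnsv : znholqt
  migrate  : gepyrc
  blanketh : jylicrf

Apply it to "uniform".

What's happening: delete the first character, then shift every letter 2 places backward in the alphabet (wrapping around).
So "uniform" becomes "lgdmpk".

lgdmpk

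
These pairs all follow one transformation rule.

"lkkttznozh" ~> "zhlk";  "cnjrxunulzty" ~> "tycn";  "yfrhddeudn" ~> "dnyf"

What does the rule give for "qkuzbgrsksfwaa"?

The rule is to move the first 2 characters to the end (rotate left by 2), then keep only the last 4 characters.
For "qkuzbgrsksfwaa" the result is "aaqk".
(Check on "lkkttznozh": → "kttznozhlk" → "zhlk" ✓)

aaqk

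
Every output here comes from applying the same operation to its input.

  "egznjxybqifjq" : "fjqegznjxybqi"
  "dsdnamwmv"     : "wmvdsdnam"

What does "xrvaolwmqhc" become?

qhcxrvaolwm

Looking at the pairs, the operation is to move the last 3 characters to the front (rotate right by 3).
On "xrvaolwmqhc" that produces "qhcxrvaolwm".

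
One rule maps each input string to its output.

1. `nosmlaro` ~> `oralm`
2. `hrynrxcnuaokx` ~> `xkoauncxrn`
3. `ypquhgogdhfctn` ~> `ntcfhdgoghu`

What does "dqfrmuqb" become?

In each case the input is transformed by: delete the first 3 characters, then reverse the string.
For "dqfrmuqb", step one produces "rmuqb"; step two turns that into "bqumr".

bqumr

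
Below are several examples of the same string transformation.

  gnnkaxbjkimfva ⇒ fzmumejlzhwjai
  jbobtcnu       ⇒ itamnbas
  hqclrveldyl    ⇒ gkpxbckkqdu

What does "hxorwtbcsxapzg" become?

Looking at the pairs, the operation is to shift every letter 1 place backward in the alphabet (wrapping around), then take characters alternately from the front and the back (1st, last, 2nd, 2nd-last, ...).
For "hxorwtbcsxapzg", step one produces "gwnqvsabrwzoyf"; step two turns that into "gfwynoqzvwsrab".

gfwynoqzvwsrab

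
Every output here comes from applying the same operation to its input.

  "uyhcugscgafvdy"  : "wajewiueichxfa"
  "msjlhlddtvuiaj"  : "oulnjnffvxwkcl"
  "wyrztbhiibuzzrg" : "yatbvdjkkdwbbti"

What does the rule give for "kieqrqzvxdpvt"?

The rule is to shift every letter 2 places forward in the alphabet (wrapping around).
For "kieqrqzvxdpvt" the result is "mkgstsbxzfrxv".

mkgstsbxzfrxv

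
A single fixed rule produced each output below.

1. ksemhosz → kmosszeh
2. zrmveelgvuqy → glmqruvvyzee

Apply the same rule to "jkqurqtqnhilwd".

ijklnqqqrtuwdh

In each case the input is transformed by: sort the characters into alphabetical order, then move the first 2 characters to the end (rotate left by 2).
Applying both steps to "jkqurqtqnhilwd": "dhijklnqqqrtuw", then "ijklnqqqrtuwdh".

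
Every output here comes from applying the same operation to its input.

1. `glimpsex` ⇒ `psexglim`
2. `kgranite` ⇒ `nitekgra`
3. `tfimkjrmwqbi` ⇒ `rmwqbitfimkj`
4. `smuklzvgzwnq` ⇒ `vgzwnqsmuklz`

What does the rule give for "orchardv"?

ardvorch

Rule — swap the front and back halves of the string.
On "orchardv" that produces "ardvorch".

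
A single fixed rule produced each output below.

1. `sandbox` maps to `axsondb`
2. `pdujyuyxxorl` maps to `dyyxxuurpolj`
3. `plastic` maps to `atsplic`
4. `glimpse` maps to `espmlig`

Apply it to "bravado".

Looking at the pairs, the operation is to sort the characters into reverse alphabetical order, then move the last character to the front.
Applying both steps to "bravado": "vrodbaa", then "avrodba".

avrodba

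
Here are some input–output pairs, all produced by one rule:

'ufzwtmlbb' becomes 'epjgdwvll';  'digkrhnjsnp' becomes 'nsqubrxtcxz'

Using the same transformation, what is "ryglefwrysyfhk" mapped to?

Each output is the input with this applied: shift every letter 10 places forward in the alphabet (wrapping around).
For "ryglefwrysyfhk" the result is "biqvopgbicipru".

biqvopgbicipru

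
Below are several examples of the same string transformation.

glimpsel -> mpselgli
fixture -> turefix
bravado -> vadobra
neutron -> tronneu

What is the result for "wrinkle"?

In each case the input is transformed by: move the first 3 characters to the end (rotate left by 3).
On "wrinkle" that produces "nklewri".

nklewri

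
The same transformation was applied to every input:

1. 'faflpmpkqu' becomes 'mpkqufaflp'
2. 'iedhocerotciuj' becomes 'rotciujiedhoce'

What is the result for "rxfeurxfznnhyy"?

fznnhyyrxfeurx

The pattern: swap the front and back halves of the string.
So "rxfeurxfznnhyy" becomes "fznnhyyrxfeurx".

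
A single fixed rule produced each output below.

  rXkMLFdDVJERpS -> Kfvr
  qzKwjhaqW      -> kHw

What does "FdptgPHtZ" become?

Ppz

The rule is to keep one character in every 3, starting at position 3 (positions 3rd, 6th, 9th, ...), then flip the case of every letter.
For "FdptgPHtZ", step one produces "pPZ"; step two turns that into "Ppz".
(Check on "qzKwjhaqW": → "KhW" → "kHw" ✓)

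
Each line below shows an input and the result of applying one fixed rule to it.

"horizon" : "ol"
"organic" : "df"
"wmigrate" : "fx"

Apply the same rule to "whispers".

What's happening: keep one character in every 3, starting at position 3 (positions 3rd, 6th, 9th, ...), then shift every letter 3 places backward in the alphabet (wrapping around).
So "whispers" becomes "fb".
(Check on "horizon": → "ro" → "ol" ✓)

fb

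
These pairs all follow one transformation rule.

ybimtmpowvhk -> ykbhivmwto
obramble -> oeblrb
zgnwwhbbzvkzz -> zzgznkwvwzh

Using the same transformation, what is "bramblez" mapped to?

bzreal

In each case the input is transformed by: take characters alternately from the front and the back (1st, last, 2nd, 2nd-last, ...), then delete the last 2 characters.
For "bramblez", step one produces "bzrealmb"; step two turns that into "bzreal".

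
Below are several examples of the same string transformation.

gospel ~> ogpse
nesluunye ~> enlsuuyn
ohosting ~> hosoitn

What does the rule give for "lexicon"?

The rule is to delete the last character, then swap each adjacent pair of characters (1↔2, 3↔4, ...).
For "lexicon", step one produces "lexico"; step two turns that into "elixoc".

elixoc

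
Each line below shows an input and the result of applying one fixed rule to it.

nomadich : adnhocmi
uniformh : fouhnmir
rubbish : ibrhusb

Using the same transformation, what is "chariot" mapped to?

ircthoa

What's happening: take characters alternately from the front and the back (1st, last, 2nd, 2nd-last, ...), then move the last 2 characters to the front (rotate right by 2).
Working it through for "chariot": intermediate "cthoair", final "ircthoa".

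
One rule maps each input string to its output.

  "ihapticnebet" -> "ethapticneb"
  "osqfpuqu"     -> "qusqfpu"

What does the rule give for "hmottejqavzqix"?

ixmottejqavzq

The rule is to delete the first character, then move the last 2 characters to the front (rotate right by 2).
Applying both steps to "hmottejqavzqix": "mottejqavzqix", then "ixmottejqavzq".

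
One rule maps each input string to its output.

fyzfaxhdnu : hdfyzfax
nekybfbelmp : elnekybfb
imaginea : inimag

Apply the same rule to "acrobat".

obacr

Looking at the pairs, the operation is to delete the last 2 characters, then move the last 2 characters to the front (rotate right by 2).
Starting from "acrobat": after the first operation, "acrob"; after the second, "obacr".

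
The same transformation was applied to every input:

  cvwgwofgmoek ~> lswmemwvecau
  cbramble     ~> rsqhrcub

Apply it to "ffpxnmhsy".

Rule — shift every letter 10 places backward in the alphabet (wrapping around), then swap each adjacent pair of characters (1↔2, 3↔4, ...).
On "ffpxnmhsy": the first step gives "vvfndcxio", and the second then gives "vvnfcdixo".
(Check on "cbramble": → "srhqcrbu" → "rsqhrcub" ✓)

vvnfcdixo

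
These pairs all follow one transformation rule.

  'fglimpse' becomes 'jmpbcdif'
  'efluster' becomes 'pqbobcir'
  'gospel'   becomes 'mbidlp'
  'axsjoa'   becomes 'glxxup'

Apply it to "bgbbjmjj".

In each case the input is transformed by: shift every letter 3 places backward in the alphabet (wrapping around), then swap the front and back halves of the string.
For "bgbbjmjj" the result is "gjggydyy".

gjggydyy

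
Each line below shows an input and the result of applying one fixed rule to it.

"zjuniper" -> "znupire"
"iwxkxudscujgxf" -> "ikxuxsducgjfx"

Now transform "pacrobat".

prcbota

Rule — swap each adjacent pair of characters (1↔2, 3↔4, ...), then delete the first character.
On "pacrobat" that produces "prcbota".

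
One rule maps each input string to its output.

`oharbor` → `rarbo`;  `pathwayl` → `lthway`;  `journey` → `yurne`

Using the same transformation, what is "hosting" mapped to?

Looking at the pairs, the operation is to delete the first 2 characters, then move the last character to the front.
Working it through for "hosting": intermediate "sting", final "gstin".

gstin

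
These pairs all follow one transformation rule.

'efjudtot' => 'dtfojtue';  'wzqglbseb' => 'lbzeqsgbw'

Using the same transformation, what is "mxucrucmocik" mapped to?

ckxiuccormum

In each case the input is transformed by: take characters alternately from the front and the back (1st, last, 2nd, 2nd-last, ...), then swap the first and last characters.
So "mxucrucmocik" becomes "ckxiuccormum".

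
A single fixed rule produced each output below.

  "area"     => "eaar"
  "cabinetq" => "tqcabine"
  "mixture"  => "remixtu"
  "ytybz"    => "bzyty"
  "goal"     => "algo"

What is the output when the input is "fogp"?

Rule — move the last 2 characters to the front (rotate right by 2).
On "fogp" that produces "gpfo".

gpfo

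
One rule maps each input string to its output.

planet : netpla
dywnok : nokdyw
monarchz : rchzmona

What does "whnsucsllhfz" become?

sllhfzwhnsuc

Rule — swap the front and back halves of the string.
So "whnsucsllhfz" becomes "sllhfzwhnsuc".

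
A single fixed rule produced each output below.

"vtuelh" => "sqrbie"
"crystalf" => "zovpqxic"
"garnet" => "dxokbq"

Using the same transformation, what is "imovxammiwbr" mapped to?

The transformation: shift every letter 3 places backward in the alphabet (wrapping around).
On "imovxammiwbr" that produces "fjlsuxjjftyo".

fjlsuxjjftyo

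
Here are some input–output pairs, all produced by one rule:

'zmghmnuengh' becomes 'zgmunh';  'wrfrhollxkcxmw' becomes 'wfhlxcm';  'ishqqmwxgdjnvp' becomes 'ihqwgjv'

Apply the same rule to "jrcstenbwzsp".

The rule is to keep every other character starting from the first (positions 1st, 3rd, 5th, ...).
Doing the same to "jrcstenbwzsp": "jctnws".

jctnws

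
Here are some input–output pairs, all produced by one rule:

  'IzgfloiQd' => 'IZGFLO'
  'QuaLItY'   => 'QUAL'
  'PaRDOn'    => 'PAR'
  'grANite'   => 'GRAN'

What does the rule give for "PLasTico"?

The pattern: delete the last 3 characters, then convert every letter to uppercase.
"PLasTico" → "PLasT" → "PLAST".

PLAST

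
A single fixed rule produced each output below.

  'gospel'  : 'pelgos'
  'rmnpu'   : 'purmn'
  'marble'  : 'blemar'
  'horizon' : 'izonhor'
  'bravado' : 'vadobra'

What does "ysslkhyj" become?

Rule — move the first 3 characters to the end (rotate left by 3).
Applying that to "ysslkhyj" gives "lkhyjyss".

lkhyjyss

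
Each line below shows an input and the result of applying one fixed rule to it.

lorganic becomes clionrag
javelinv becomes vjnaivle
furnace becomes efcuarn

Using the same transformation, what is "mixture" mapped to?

emriuxt

The pattern: take characters alternately from the front and the back (1st, last, 2nd, 2nd-last, ...), then swap each adjacent pair of characters (1↔2, 3↔4, ...).
Applying that to "mixture" gives "emriuxt".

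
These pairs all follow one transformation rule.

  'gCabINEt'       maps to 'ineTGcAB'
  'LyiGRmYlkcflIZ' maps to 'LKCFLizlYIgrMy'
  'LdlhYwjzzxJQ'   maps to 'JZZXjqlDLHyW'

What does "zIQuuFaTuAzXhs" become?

tUaZxHSZiqUUfA

The transformation: swap the front and back halves of the string, then flip the case of every letter.
For "zIQuuFaTuAzXhs", step one produces "TuAzXhszIQuuFa"; step two turns that into "tUaZxHSZiqUUfA".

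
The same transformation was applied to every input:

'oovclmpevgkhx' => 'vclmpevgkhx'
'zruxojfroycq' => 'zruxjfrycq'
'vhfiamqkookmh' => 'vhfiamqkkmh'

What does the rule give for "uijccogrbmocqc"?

The transformation: remove every "o".
Doing the same to "uijccogrbmocqc": "uijccgrbmcqc".

uijccgrbmcqc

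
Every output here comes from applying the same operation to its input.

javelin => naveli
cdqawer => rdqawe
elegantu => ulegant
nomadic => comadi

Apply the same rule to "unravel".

lnrave

The pattern: delete the first character, then move the last character to the front.
On "unravel": the first step gives "nravel", and the second then gives "lnrave".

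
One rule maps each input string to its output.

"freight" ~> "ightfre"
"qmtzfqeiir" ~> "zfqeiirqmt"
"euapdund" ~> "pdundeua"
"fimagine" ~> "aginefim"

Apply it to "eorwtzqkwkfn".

wtzqkwkfneor

The transformation: move the first 3 characters to the end (rotate left by 3).
So "eorwtzqkwkfn" becomes "wtzqkwkfneor".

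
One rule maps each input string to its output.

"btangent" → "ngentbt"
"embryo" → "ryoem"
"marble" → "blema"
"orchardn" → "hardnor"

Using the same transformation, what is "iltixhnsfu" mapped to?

Each output is the input with this applied: move the first 3 characters to the end (rotate left by 3), then delete the last character.
On "iltixhnsfu": the first step gives "ixhnsfuilt", and the second then gives "ixhnsfuil".

ixhnsfuil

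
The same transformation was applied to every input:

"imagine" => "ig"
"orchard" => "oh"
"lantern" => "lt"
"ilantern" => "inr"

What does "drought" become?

Looking at the pairs, the operation is to move the last character to the front, then keep one character in every 3, starting at position 2 (positions 2nd, 5th, 8th, ...).
On "drought" that produces "du".
(Check on "imagine": → "eimagin" → "ig" ✓)

du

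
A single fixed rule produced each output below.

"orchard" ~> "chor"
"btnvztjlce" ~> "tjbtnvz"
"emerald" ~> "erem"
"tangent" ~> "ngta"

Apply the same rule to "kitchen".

In each case the input is transformed by: delete the last 3 characters, then move the last 2 characters to the front (rotate right by 2).
On "kitchen": the first step gives "kitc", and the second then gives "tcki".

tcki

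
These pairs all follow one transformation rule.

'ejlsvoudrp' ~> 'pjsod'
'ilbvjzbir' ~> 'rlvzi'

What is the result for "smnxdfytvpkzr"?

The pattern: move the last character to the front, then keep every other character starting from the first (positions 1st, 3rd, 5th, ...).
Starting from "smnxdfytvpkzr": after the first operation, "rsmnxdfytvpkz"; after the second, "rmxftpz".

rmxftpz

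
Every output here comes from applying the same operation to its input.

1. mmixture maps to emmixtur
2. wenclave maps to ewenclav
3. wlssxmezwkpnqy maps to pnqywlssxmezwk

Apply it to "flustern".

The transformation: swap the front and back halves of the string, then move the first 3 characters to the end (rotate left by 3).
For "flustern", step one produces "ternflus"; step two turns that into "nfluster".

nfluster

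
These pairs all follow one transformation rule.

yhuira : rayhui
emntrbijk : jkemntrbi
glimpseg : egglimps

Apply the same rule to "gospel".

Each output is the input with this applied: move the last 2 characters to the front (rotate right by 2).
For "gospel" the result is "elgosp".

elgosp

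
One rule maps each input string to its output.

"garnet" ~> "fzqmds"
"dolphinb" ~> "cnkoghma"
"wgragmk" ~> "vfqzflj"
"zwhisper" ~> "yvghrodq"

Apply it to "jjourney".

The pattern: shift every letter 1 place backward in the alphabet (wrapping around).
For "jjourney" the result is "iintqmdx".

iintqmdx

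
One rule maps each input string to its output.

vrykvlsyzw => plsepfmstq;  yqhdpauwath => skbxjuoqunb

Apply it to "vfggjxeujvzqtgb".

pzaadryodptknav

In each case the input is transformed by: shift every letter 6 places backward in the alphabet (wrapping around).
So "vfggjxeujvzqtgb" becomes "pzaadryodptknav".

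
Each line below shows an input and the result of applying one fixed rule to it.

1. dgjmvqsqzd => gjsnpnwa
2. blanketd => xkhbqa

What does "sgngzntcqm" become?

The transformation: delete the first 2 characters, then shift every letter 3 places backward in the alphabet (wrapping around).
"sgngzntcqm" → "ngzntcqm" → "kdwkqznj".

kdwkqznj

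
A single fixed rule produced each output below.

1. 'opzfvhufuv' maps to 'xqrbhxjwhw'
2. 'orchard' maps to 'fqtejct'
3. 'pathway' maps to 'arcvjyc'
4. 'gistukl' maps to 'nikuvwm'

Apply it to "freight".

vhtgkij

Looking at the pairs, the operation is to move the last character to the front, then shift every letter 2 places forward in the alphabet (wrapping around).
"freight" → "vhtgkij".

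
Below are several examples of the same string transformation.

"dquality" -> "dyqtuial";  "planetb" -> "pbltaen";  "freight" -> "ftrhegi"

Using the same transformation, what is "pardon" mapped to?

pnaord

Looking at the pairs, the operation is to take characters alternately from the front and the back (1st, last, 2nd, 2nd-last, ...).
So "pardon" becomes "pnaord".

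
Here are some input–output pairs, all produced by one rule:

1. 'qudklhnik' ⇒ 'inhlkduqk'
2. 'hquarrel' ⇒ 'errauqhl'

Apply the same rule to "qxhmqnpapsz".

In each case the input is transformed by: move the last character to the front, then reverse the string.
Starting from "qxhmqnpapsz": after the first operation, "zqxhmqnpaps"; after the second, "spapnqmhxqz".

spapnqmhxqz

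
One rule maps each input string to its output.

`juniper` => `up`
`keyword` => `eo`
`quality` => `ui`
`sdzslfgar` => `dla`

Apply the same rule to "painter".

In each case the input is transformed by: keep one character in every 3, starting at position 2 (positions 2nd, 5th, 8th, ...).
"painter" → "at".

at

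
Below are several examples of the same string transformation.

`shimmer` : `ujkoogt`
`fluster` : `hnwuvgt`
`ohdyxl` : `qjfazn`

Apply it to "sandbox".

The transformation: shift every letter 2 places forward in the alphabet (wrapping around).
Applying that to "sandbox" gives "ucpfdqz".

ucpfdqz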